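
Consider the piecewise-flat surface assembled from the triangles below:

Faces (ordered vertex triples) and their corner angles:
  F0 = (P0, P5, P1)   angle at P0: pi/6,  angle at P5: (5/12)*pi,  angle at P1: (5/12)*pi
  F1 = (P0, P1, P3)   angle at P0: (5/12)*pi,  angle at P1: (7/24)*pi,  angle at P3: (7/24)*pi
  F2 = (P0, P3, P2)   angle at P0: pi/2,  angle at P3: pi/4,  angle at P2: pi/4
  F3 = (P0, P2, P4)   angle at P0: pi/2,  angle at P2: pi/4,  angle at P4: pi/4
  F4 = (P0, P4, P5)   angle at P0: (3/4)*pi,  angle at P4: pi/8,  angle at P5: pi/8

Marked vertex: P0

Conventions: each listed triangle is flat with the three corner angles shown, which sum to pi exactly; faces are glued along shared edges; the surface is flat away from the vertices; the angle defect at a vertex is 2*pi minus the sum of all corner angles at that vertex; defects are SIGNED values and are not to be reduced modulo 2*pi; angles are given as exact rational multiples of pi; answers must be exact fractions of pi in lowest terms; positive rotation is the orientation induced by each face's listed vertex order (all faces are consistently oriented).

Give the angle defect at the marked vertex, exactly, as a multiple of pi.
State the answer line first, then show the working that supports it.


Answer: defect(P0) = -pi/3

Sum of corner angles at P0: (7/3)*pi
defect = 2*pi - (7/3)*pi


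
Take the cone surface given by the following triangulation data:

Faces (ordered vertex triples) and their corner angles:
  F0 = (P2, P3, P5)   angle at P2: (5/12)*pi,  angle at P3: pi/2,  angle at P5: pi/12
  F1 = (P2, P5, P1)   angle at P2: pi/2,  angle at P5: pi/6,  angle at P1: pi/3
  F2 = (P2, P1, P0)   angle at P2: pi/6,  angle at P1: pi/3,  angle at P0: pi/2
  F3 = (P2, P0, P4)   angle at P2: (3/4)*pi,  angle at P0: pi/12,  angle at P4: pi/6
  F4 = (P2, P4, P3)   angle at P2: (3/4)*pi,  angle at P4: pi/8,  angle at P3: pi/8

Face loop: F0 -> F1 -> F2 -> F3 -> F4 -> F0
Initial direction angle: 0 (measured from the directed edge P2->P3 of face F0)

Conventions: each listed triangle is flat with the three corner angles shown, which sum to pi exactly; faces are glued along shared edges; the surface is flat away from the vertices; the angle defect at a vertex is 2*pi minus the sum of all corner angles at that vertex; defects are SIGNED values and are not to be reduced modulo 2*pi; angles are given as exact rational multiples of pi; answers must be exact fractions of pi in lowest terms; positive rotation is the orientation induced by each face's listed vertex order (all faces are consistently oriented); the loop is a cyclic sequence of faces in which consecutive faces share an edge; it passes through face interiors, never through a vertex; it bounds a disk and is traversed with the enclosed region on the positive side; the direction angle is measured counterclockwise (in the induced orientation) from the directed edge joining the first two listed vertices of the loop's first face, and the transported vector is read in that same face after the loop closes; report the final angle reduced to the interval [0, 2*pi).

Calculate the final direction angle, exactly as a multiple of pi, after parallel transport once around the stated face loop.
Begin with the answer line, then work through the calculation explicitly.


Answer: final direction angle = (17/12)*pi

enclosed vertex P2: corner angles sum to (31/12)*pi, defect = 2*pi - (31/12)*pi = (-7/12)*pi
the rotation equals the total enclosed defect, so the final angle is initial + defects (mod 2*pi)
final angle = 0 - (7/12)*pi = (17/12)*pi (mod 2*pi)


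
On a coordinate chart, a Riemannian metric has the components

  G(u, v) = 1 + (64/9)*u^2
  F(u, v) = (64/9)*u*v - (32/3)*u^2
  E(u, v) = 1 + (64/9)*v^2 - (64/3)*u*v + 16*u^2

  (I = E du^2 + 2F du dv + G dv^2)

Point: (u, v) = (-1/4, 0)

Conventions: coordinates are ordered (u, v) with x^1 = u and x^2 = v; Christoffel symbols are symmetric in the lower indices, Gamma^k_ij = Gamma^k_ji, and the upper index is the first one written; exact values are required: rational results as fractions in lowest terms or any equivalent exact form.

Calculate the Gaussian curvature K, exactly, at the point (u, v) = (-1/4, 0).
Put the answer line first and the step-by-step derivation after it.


Answer: K = -144/121

E = 2, F = -2/3, G = 13/9, EG - F^2 = 22/9 at the point
E_u = -8, E_v = 16/3, F_u = 16/3, F_v = -16/9, G_u = -32/9, G_v = 0
E_vv = 128/9, F_uv = 64/9, G_uu = 128/9
Using the Brioschi determinant formula for K from the metric derivatives:
M1 = [[-E_vv/2 + F_uv - G_uu/2, E_u/2, F_u - E_v/2], [F_v - G_u/2, E, F], [G_v/2, F, G]] = [[-64/9, -4, 8/3], [0, 2, -2/3], [0, -2/3, 13/9]]; det M1 = -1408/81
M2 = [[0, E_v/2, G_u/2], [E_v/2, E, F], [G_u/2, F, G]] = [[0, 8/3, -16/9], [8/3, 2, -2/3], [-16/9, -2/3, 13/9]]; det M2 = -832/81
det M1 - det M2 = -64/9; K = -64/9 / (22/9)^2 = -144/121


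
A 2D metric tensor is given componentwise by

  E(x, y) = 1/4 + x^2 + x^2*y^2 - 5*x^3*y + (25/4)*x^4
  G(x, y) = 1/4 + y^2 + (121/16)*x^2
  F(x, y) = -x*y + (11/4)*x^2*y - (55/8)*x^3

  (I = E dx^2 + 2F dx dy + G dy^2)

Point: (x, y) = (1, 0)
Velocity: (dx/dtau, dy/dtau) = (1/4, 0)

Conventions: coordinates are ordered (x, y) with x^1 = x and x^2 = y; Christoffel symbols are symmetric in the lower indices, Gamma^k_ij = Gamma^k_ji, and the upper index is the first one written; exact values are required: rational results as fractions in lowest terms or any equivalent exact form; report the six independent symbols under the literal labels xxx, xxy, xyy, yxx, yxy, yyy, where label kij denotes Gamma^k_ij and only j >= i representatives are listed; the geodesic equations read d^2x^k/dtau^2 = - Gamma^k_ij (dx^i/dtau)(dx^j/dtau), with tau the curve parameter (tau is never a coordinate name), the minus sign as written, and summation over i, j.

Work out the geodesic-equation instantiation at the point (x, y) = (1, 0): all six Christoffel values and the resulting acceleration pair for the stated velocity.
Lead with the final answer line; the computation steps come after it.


Answer: Gamma_xxx = -49/29, Gamma_xxy = 831/290, Gamma_xyy = -465/116, Gamma_yxx = -552/145, Gamma_yxy = 506/145, Gamma_yyy = -1023/290; accelerations (d^2x/dtau^2, d^2y/dtau^2) = (49/464, 69/290)

E = 15/2, F = -55/8, G = 125/16 at the point
E_x = 27, E_y = -5, F_x = -165/8, F_y = 7/4, G_x = 121/8, G_y = 0
EG - F^2 = 725/64;  g^inv = (64/725) * [[125/16, 55/8], [55/8, 15/2]]
first-kind symbols [ij,l] = (1/2)(d_i g_jl + d_j g_il - d_l g_ij): [xx,x] = E_x/2 = 27/2, [xx,y] = F_x - E_y/2 = -145/8, [xy,x] = E_y/2 = -5/2, [xy,y] = G_x/2 = 121/16, [yy,x] = F_y - G_x/2 = -93/16, [yy,y] = G_y/2 = 0
Gamma^x_ij = (G*[ij,x] - F*[ij,y])/(EG - F^2), Gamma^y_ij = (E*[ij,y] - F*[ij,x])/(EG - F^2)
Gamma_xxx = -49/29, Gamma_xxy = 831/290, Gamma_xyy = -465/116, Gamma_yxx = -552/145, Gamma_yxy = 506/145, Gamma_yyy = -1023/290
d^2x/dtau^2 = -(Gamma_xxx*(1/4)^2 + 2*Gamma_xxy*(1/4)*(0) + Gamma_xyy*(0)^2) = 49/464
d^2y/dtau^2 = -(Gamma_yxx*(1/4)^2 + 2*Gamma_yxy*(1/4)*(0) + Gamma_yyy*(0)^2) = 69/290


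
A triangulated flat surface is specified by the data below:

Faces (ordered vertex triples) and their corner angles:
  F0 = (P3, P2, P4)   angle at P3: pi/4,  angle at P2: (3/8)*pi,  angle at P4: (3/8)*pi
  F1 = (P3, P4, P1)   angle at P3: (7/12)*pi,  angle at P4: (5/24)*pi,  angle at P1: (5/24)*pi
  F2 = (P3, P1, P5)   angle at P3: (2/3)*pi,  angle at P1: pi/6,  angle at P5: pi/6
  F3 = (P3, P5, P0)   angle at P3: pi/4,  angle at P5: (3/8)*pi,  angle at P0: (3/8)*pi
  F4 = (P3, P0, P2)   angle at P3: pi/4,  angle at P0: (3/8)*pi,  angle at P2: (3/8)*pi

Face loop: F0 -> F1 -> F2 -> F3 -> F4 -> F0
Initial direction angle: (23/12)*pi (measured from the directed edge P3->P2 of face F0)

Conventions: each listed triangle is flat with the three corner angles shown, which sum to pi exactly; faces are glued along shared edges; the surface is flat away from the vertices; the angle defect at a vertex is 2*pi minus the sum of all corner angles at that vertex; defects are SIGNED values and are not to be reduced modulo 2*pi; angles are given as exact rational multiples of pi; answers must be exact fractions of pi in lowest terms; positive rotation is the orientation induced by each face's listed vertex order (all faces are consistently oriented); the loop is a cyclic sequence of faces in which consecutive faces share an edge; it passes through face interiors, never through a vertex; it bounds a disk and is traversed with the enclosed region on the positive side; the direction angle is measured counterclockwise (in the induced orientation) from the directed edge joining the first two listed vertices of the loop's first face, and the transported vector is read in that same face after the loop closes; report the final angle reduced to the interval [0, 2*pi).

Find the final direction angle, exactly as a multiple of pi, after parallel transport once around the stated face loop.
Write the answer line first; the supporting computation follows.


Answer: final direction angle = (23/12)*pi

enclosed vertex P3: corner angles sum to 2*pi, defect = 2*pi - 2*pi = 0
the final direction is the initial angle plus the enclosed defects, taken mod 2*pi in the induced orientation
final angle = (23/12)*pi + 0 = (23/12)*pi (mod 2*pi)


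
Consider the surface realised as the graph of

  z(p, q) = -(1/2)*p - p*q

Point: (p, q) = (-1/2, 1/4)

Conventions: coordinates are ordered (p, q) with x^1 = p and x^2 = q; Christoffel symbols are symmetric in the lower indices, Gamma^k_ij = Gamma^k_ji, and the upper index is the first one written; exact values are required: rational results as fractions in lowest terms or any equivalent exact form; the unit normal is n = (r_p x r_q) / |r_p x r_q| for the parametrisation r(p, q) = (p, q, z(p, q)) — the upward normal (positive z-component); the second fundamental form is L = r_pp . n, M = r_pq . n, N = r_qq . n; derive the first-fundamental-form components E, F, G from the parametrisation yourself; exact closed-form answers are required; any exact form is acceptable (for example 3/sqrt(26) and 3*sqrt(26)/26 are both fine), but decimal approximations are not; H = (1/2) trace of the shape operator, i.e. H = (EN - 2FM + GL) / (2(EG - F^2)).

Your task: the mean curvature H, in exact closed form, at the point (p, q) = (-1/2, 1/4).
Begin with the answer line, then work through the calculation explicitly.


Answer: H = -24*sqrt(29)/841

z_p = -3/4, z_q = 1/2, z_pp = 0, z_pq = -1, z_qq = 0
E = 25/16, F = -3/8, G = 5/4; answer radicand W^2 = 29/16
unnormalised second-form numerators: l = 0, m = -1, n = 0; L = l/sqrt(29/16), and similarly M = m/sqrt(W^2), N = n/sqrt(W^2)
H = (E*n - 2*F*m + G*l) / (2*(EG - F^2)*sqrt(W^2)); E*n - 2*F*m + G*l = -3/4, EG - F^2 = 29/16, so H = (-6/29)/sqrt(29/16)


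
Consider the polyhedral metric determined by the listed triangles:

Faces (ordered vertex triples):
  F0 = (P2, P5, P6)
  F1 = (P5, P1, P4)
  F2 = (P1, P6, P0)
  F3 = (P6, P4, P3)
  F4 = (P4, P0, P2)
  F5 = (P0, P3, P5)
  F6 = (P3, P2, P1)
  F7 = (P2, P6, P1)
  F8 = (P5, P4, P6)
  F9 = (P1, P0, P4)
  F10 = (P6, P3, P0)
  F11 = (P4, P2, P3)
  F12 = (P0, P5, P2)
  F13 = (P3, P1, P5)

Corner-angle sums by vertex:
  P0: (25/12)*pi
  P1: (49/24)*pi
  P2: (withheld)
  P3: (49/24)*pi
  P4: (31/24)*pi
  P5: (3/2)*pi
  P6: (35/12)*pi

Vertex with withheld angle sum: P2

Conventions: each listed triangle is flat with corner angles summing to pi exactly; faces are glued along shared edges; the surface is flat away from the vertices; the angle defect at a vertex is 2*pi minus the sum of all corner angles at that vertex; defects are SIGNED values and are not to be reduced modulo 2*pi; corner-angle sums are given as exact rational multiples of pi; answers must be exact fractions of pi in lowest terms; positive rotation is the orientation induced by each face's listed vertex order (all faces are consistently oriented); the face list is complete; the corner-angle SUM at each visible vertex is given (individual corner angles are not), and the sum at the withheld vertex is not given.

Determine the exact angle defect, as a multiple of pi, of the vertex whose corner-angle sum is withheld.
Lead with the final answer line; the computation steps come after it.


Answer: defect(P2) = -pi/8

V = 7, E = 21, F = 14; chi = V - E + F = 0
Gauss-Bonnet: total defect = 2*pi*chi = 0; visible defects sum to pi/8


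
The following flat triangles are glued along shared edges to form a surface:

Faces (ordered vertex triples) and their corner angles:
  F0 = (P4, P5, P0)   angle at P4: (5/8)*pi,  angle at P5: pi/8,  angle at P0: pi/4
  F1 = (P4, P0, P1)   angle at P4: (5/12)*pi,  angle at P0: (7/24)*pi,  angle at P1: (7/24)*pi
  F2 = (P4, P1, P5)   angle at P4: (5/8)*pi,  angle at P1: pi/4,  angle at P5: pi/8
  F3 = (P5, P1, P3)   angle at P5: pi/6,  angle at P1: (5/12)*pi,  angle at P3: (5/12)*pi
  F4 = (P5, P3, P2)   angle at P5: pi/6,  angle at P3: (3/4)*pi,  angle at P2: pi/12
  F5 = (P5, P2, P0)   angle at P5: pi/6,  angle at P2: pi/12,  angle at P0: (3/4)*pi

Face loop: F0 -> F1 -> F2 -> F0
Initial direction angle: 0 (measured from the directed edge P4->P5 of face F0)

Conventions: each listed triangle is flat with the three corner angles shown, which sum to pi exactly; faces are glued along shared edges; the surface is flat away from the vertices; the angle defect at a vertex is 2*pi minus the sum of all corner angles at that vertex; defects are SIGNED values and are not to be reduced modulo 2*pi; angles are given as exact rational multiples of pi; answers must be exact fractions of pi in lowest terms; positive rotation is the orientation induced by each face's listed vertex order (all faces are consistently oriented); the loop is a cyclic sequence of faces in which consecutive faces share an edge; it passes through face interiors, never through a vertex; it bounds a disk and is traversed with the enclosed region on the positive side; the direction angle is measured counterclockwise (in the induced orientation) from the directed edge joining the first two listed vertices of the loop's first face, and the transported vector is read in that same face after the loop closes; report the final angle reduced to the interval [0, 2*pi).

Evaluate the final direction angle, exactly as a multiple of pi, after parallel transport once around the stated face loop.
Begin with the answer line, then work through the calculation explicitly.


Answer: final direction angle = pi/3

enclosed vertex P4: corner angles sum to (5/3)*pi, defect = 2*pi - (5/3)*pi = pi/3
holonomy = initial angle + sum of enclosed defects (mod 2*pi), positive in the induced orientation
final angle = 0 + pi/3 = pi/3 (mod 2*pi)


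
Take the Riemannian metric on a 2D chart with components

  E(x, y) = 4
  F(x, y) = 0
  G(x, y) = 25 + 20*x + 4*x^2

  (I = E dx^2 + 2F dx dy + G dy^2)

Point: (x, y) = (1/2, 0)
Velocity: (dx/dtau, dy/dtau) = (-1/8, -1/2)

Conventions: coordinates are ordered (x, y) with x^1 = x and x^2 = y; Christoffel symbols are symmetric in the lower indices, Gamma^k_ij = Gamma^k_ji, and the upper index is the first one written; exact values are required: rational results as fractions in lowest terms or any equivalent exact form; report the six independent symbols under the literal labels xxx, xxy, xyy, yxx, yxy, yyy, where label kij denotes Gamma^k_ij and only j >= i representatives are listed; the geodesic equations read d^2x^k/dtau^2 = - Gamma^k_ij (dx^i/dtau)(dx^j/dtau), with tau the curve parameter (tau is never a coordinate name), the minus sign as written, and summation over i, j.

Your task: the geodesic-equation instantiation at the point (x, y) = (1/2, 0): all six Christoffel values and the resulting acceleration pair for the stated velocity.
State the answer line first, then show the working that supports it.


Answer: Gamma_xxx = 0, Gamma_xxy = 0, Gamma_xyy = -3, Gamma_yxx = 0, Gamma_yxy = 1/3, Gamma_yyy = 0; accelerations (d^2x/dtau^2, d^2y/dtau^2) = (3/4, -1/24)

E = 4, F = 0, G = 36 at the point
E_x = 0, E_y = 0, F_x = 0, F_y = 0, G_x = 24, G_y = 0
EG - F^2 = 144;  g^inv = (1/144) * [[36, 0], [0, 4]]
first-kind symbols [ij,l] = (1/2)(d_i g_jl + d_j g_il - d_l g_ij): [xx,x] = E_x/2 = 0, [xx,y] = F_x - E_y/2 = 0, [xy,x] = E_y/2 = 0, [xy,y] = G_x/2 = 12, [yy,x] = F_y - G_x/2 = -12, [yy,y] = G_y/2 = 0
Gamma^x_ij = (G*[ij,x] - F*[ij,y])/(EG - F^2), Gamma^y_ij = (E*[ij,y] - F*[ij,x])/(EG - F^2)
Gamma_xxx = 0, Gamma_xxy = 0, Gamma_xyy = -3, Gamma_yxx = 0, Gamma_yxy = 1/3, Gamma_yyy = 0
d^2x/dtau^2 = -(Gamma_xxx*(-1/8)^2 + 2*Gamma_xxy*(-1/8)*(-1/2) + Gamma_xyy*(-1/2)^2) = 3/4
d^2y/dtau^2 = -(Gamma_yxx*(-1/8)^2 + 2*Gamma_yxy*(-1/8)*(-1/2) + Gamma_yyy*(-1/2)^2) = -1/24


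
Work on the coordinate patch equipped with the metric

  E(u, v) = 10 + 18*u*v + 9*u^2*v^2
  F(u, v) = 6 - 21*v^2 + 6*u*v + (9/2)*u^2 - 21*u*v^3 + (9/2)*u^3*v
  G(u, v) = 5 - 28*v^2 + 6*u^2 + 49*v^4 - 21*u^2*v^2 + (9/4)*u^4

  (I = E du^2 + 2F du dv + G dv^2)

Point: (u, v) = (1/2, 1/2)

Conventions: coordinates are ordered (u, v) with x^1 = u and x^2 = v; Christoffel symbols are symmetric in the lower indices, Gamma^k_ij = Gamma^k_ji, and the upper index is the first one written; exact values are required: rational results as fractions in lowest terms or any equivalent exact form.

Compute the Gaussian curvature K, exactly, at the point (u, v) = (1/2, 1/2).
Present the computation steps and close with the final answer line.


E = 241/16, F = 75/32, G = 89/64, EG - F^2 = 989/64 at the point
E_u = 45/4, E_v = 45/4, F_u = 105/16, F_v = -405/16, G_u = 15/8, G_v = -35/4
E_vv = 9/2, F_uv = -51/8, G_uu = 33/4
Apply the Brioschi formula K = (det M1 - det M2)/(EG - F^2)^2 over the derivative matrices of E, F, G.
M1 = [[-E_vv/2 + F_uv - G_uu/2, E_u/2, F_u - E_v/2], [F_v - G_u/2, E, F], [G_v/2, F, G]] = [[-51/4, 45/8, 15/16], [-105/4, 241/16, 75/32], [-35/8, 75/32, 89/64]]; det M1 = -11589/256
M2 = [[0, E_v/2, G_u/2], [E_v/2, E, F], [G_u/2, F, G]] = [[0, 45/8, 15/16], [45/8, 241/16, 75/32], [15/16, 75/32, 89/64]]; det M2 = -8325/256
det M1 - det M2 = -51/4; K = -51/4 / (989/64)^2 = -52224/978121

Answer: K = -52224/978121


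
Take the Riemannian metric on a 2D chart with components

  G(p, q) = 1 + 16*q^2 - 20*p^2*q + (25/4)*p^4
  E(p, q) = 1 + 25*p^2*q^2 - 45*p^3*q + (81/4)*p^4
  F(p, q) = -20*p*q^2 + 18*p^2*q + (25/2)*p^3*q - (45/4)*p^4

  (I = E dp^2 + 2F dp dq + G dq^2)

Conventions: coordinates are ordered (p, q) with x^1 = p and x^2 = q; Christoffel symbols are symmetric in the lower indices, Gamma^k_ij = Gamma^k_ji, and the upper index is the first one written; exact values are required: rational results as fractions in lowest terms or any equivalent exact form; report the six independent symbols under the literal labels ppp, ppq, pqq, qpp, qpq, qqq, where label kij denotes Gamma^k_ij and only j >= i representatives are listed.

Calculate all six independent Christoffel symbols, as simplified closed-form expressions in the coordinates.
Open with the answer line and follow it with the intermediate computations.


Answer: Gamma_ppp = (81*p^3 - 135*p^2*q + 50*p*q^2)/(53*p^4 - 90*p^3*q + 50*p^2*q^2 - 40*p^2*q + 32*q^2 + 2), Gamma_ppq = (-45*p^3 + 50*p^2*q)/(53*p^4 - 90*p^3*q + 50*p^2*q^2 - 40*p^2*q + 32*q^2 + 2), Gamma_pqq = (36*p^2 - 40*p*q)/(53*p^4 - 90*p^3*q + 50*p^2*q^2 - 40*p^2*q + 32*q^2 + 2), Gamma_qpp = (-45*p^3 + 25*p^2*q + 72*p*q - 40*q^2)/(53*p^4 - 90*p^3*q + 50*p^2*q^2 - 40*p^2*q + 32*q^2 + 2), Gamma_qpq = (25*p^3 - 40*p*q)/(53*p^4 - 90*p^3*q + 50*p^2*q^2 - 40*p^2*q + 32*q^2 + 2), Gamma_qqq = (-20*p^2 + 32*q)/(53*p^4 - 90*p^3*q + 50*p^2*q^2 - 40*p^2*q + 32*q^2 + 2)

E = 1 + 25*p^2*q^2 - 45*p^3*q + (81/4)*p^4; F = -20*p*q^2 + 18*p^2*q + (25/2)*p^3*q - (45/4)*p^4; G = 1 + 16*q^2 - 20*p^2*q + (25/4)*p^4
Gamma^k_ij = (1/2) g^{kl} (d_i g_jl + d_j g_il - d_l g_ij), with g^inv = (1/(EG-F^2)) [[G, -F], [-F, E]]
first partials: E_p = 50*p*q^2 - 135*p^2*q + 81*p^3, E_q = 50*p^2*q - 45*p^3, F_p = -20*q^2 + 36*p*q + (75/2)*p^2*q - 45*p^3, F_q = -40*p*q + 18*p^2 + (25/2)*p^3, G_p = -40*p*q + 25*p^3, G_q = 32*q - 20*p^2
D = EG - F^2 = 1 + 16*q^2 - 20*p^2*q + 25*p^2*q^2 - 45*p^3*q + (53/2)*p^4
expanded: Gamma^p_pp = (G E_p - 2F F_p + F E_q)/(2D), Gamma^p_pq = (G E_q - F G_p)/(2D), Gamma^p_qq = (2G F_q - G G_p - F G_q)/(2D), Gamma^q_pp = (2E F_p - E E_q - F E_p)/(2D), Gamma^q_pq = (E G_p - F E_q)/(2D), Gamma^q_qq = (E G_q - 2F F_q + F G_p)/(2D); substitute and cancel common factors


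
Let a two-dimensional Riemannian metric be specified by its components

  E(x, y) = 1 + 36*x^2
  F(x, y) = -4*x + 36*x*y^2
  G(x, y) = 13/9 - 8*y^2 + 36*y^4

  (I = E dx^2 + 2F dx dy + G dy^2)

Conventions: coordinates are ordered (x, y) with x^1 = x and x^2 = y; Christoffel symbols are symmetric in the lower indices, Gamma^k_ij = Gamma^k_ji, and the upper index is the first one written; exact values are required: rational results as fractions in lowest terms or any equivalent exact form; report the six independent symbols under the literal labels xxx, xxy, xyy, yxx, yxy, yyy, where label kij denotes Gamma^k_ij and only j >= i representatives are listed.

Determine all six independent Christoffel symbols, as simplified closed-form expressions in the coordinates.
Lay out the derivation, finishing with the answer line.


E = 1 + 36*x^2; F = -4*x + 36*x*y^2; G = 13/9 - 8*y^2 + 36*y^4
Gamma^k_ij = (1/2) g^{kl} (d_i g_jl + d_j g_il - d_l g_ij), with g^inv = (1/(EG-F^2)) [[G, -F], [-F, E]]
first partials: E_x = 72*x, E_y = 0, F_x = -4 + 36*y^2, F_y = 72*x*y, G_x = 0, G_y = -16*y + 144*y^3
D = EG - F^2 = 13/9 - 8*y^2 + 36*x^2 + 36*y^4
expanded: Gamma^x_xx = (G E_x - 2F F_x + F E_y)/(2D), Gamma^x_xy = (G E_y - F G_x)/(2D), Gamma^x_yy = (2G F_y - G G_x - F G_y)/(2D), Gamma^y_xx = (2E F_x - E E_y - F E_x)/(2D), Gamma^y_xy = (E G_x - F E_y)/(2D), Gamma^y_yy = (E G_y - 2F F_y + F G_x)/(2D); substitute and cancel common factors

Answer: Gamma_xxx = 324*x/(324*x^2 + 324*y^4 - 72*y^2 + 13), Gamma_xxy = 0, Gamma_xyy = 648*x*y/(324*x^2 + 324*y^4 - 72*y^2 + 13), Gamma_yxx = (324*y^2 - 36)/(324*x^2 + 324*y^4 - 72*y^2 + 13), Gamma_yxy = 0, Gamma_yyy = (648*y^3 - 72*y)/(324*x^2 + 324*y^4 - 72*y^2 + 13)


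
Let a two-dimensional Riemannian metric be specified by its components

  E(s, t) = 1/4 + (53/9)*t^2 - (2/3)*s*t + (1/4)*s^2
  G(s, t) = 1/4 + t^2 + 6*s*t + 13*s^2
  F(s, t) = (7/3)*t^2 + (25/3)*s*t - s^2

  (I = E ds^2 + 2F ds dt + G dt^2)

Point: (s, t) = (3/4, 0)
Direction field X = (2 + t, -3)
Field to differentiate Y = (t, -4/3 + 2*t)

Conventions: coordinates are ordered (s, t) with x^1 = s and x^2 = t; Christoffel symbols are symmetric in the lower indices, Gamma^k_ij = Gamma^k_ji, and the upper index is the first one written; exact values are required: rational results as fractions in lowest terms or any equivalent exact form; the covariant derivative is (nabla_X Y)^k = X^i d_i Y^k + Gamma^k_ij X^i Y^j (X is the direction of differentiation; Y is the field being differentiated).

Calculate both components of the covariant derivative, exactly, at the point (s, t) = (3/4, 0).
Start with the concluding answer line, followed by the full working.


Answer: (nabla_X Y)^s = -363445/8103, (nabla_X Y)^t = -30686/2701

E = 25/64, F = -9/16, G = 121/16 at the point
E_s = 3/8, E_t = -1/2, F_s = -3/2, F_t = 25/4, G_s = 39/2, G_t = 9/2
EG - F^2 = 2701/1024;  g^inv = (1024/2701) * [[121/16, 9/16], [9/16, 25/64]]
first-kind symbols [ij,l] = (1/2)(d_i g_jl + d_j g_il - d_l g_ij): [ss,s] = E_s/2 = 3/16, [ss,t] = F_s - E_t/2 = -5/4, [st,s] = E_t/2 = -1/4, [st,t] = G_s/2 = 39/4, [tt,s] = F_t - G_s/2 = -7/2, [tt,t] = G_t/2 = 9/4
Gamma^s_ij = (G*[ij,s] - F*[ij,t])/(EG - F^2), Gamma^t_ij = (E*[ij,t] - F*[ij,s])/(EG - F^2)
Gamma_sss = 732/2701, Gamma_sst = 3680/2701, Gamma_stt = -25808/2701, Gamma_tss = -392/2701, Gamma_tst = 3756/2701, Gamma_ttt = -1116/2701
X = (2, -3), Y = (0, -4/3) at the point


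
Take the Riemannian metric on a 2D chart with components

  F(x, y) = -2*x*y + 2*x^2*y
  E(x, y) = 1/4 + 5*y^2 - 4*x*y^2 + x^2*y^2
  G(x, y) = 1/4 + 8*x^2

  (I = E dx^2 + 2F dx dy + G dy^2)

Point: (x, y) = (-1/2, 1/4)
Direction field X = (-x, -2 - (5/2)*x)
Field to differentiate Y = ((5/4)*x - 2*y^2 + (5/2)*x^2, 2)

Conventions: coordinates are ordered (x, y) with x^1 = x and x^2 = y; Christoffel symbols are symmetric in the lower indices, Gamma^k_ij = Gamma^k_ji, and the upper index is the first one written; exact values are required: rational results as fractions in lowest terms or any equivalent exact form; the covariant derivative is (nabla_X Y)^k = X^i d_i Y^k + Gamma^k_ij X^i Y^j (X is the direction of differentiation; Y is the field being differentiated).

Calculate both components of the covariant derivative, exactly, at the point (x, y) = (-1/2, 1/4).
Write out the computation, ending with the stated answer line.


E = 45/64, F = 3/8, G = 9/4 at the point
E_x = -5/16, E_y = 29/8, F_x = -1, F_y = 3/2, G_x = -8, G_y = 0
EG - F^2 = 369/256;  g^inv = (256/369) * [[9/4, -3/8], [-3/8, 45/64]]
first-kind symbols [ij,l] = (1/2)(d_i g_jl + d_j g_il - d_l g_ij): [xx,x] = E_x/2 = -5/32, [xx,y] = F_x - E_y/2 = -45/16, [xy,x] = E_y/2 = 29/16, [xy,y] = G_x/2 = -4, [yy,x] = F_y - G_x/2 = 11/2, [yy,y] = G_y/2 = 0
Gamma^x_ij = (G*[ij,x] - F*[ij,y])/(EG - F^2), Gamma^y_ij = (E*[ij,y] - F*[ij,x])/(EG - F^2)
Gamma_xxx = 20/41, Gamma_xxy = 476/123, Gamma_xyy = 352/41, Gamma_yxx = -655/492, Gamma_yxy = -298/123, Gamma_yyy = -176/123
X = (1/2, -3/4), Y = (-1/8, 2) at the point

Answer: (nabla_X Y)^x = -4207/492, (nabla_X Y)^y = -1103/2624


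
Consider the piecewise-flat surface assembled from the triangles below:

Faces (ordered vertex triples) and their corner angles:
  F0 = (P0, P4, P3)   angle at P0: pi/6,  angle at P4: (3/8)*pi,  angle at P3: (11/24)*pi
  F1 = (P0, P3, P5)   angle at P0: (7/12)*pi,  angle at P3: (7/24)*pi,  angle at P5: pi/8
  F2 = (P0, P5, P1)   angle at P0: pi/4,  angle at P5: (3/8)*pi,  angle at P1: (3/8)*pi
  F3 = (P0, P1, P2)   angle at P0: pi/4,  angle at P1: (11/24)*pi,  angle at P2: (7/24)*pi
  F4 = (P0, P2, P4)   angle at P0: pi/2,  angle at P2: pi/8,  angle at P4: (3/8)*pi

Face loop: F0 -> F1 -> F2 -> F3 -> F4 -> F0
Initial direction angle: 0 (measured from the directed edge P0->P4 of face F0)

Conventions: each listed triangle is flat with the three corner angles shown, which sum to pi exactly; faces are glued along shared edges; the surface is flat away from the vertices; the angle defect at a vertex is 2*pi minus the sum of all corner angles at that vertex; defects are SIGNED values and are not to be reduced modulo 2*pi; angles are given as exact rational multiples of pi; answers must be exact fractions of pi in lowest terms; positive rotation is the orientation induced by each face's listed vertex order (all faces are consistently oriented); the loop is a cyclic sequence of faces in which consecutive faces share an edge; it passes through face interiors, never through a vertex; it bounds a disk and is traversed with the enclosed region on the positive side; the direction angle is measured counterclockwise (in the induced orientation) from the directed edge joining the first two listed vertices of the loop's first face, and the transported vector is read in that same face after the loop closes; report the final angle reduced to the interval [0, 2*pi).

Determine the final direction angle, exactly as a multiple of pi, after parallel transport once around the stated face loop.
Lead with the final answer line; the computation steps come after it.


Answer: final direction angle = pi/4

enclosed vertex P0: corner angles sum to (7/4)*pi, defect = 2*pi - (7/4)*pi = pi/4
summing the enclosed defects onto the initial angle, mod 2*pi in the induced orientation:
final angle = 0 + pi/4 = pi/4 (mod 2*pi)


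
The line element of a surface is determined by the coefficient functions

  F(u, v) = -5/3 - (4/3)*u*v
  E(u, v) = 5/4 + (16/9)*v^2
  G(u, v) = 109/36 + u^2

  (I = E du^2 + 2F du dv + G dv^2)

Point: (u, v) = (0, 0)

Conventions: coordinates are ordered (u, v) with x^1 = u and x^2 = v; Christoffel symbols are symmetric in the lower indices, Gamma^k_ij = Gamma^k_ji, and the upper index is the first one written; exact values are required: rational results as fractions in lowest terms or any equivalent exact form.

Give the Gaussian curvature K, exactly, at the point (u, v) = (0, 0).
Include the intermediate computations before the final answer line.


E = 5/4, F = -5/3, G = 109/36, EG - F^2 = 145/144 at the point
E_u = 0, E_v = 0, F_u = 0, F_v = 0, G_u = 0, G_v = 0
E_vv = 32/9, F_uv = -4/3, G_uu = 2
K follows from Brioschi's formula, (det M1 - det M2)/(EG - F^2)^2.
M1 = [[-E_vv/2 + F_uv - G_uu/2, E_u/2, F_u - E_v/2], [F_v - G_u/2, E, F], [G_v/2, F, G]] = [[-37/9, 0, 0], [0, 5/4, -5/3], [0, -5/3, 109/36]]; det M1 = -5365/1296
M2 = [[0, E_v/2, G_u/2], [E_v/2, E, F], [G_u/2, F, G]] = [[0, 0, 0], [0, 5/4, -5/3], [0, -5/3, 109/36]]; det M2 = 0
det M1 - det M2 = -5365/1296; K = -5365/1296 / (145/144)^2 = -592/145

Answer: K = -592/145


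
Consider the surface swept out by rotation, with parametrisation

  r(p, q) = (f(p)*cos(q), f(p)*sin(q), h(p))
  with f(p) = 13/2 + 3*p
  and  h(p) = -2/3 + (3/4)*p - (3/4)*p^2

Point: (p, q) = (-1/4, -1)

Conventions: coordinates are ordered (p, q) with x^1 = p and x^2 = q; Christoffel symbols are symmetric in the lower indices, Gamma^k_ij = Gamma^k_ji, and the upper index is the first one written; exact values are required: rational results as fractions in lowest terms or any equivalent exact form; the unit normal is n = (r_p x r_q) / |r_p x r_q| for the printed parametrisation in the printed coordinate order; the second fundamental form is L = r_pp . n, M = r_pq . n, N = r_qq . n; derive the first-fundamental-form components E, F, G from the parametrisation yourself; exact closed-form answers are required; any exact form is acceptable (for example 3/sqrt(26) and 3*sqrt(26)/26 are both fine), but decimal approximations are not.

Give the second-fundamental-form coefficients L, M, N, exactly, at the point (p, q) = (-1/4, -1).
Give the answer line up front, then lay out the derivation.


Answer: L = -12*sqrt(73)/73, M = 0, N = 69*sqrt(73)/292

f = 23/4, f' = 3, f'' = 0, h' = 9/8, h'' = -3/2
E = 657/64, F = 0, G = 529/16; answer radicand W^2 = 657/64
unnormalised second-form numerators: l = -9/2, m = 0, n = 207/32; L = l/sqrt(657/64), and similarly M = m/sqrt(W^2), N = n/sqrt(W^2)


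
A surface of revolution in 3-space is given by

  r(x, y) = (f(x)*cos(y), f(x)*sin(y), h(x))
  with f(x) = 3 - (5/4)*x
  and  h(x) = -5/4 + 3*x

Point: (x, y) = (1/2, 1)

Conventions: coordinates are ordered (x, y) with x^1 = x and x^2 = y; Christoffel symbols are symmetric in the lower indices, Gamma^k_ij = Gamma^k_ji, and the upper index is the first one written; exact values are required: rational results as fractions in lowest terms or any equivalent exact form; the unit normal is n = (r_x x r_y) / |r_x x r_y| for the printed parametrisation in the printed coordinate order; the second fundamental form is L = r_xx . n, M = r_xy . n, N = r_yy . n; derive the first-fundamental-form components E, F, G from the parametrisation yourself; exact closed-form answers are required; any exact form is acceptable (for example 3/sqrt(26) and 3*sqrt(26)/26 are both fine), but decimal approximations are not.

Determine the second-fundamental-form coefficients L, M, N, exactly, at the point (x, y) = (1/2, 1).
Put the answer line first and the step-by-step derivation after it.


Answer: L = 0, M = 0, N = 57/26

f = 19/8, f' = -5/4, f'' = 0, h' = 3, h'' = 0
E = 169/16, F = 0, G = 361/64; answer radicand W^2 = 169/16
unnormalised second-form numerators: l = 0, m = 0, n = 57/8; L = l/sqrt(169/16), and similarly M = m/sqrt(W^2), N = n/sqrt(W^2)


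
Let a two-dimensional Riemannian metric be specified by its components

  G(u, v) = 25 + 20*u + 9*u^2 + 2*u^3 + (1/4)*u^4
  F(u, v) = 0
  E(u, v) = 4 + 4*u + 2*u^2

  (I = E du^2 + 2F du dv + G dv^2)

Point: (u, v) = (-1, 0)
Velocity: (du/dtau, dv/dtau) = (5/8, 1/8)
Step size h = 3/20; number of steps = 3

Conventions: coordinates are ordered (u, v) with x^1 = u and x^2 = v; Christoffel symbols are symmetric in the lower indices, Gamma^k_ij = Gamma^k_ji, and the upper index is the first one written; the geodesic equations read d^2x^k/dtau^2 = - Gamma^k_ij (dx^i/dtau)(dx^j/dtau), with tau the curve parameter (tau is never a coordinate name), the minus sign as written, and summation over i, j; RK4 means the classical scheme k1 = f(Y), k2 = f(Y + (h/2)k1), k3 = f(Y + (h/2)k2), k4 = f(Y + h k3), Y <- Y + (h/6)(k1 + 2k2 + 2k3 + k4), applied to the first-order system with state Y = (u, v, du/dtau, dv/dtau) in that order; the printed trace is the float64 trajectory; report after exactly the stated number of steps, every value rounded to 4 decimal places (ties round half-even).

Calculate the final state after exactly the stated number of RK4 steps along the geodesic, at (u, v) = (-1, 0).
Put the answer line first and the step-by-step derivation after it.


Answer: u = -0.7196, v = 0.0517, du/dtau = 0.6135, dv/dtau = 0.1050

f(Y) = (du/dtau, dv/dtau, -Gamma^u_ij Y'^i Y'^j, -Gamma^v_ij Y'^i Y'^j) with the Gammas evaluated at the stage position; h = 0.150000; intermediate values shown to 6 dp
step 0: u = -1.0000, v = 0.0000, du/dtau = 0.6250, dv/dtau = 0.1250
step 1:
  k1: at (u, v) = (-1.000000, 0.000000), (du/dtau, dv/dtau) = (0.625000, 0.125000); Gamma_uuu = 0.000000, Gamma_uuv = 0.000000, Gamma_uvv = -1.750000, Gamma_vuu = 0.000000, Gamma_vuv = 0.285714, Gamma_vvv = 0.000000; k1 = (0.625000, 0.125000, 0.027344, -0.044643)
  k2: at (u, v) = (-0.953125, 0.009375), (du/dtau, dv/dtau) = (0.627051, 0.121652); Gamma_uuu = 0.046772, Gamma_uuv = 0.000000, Gamma_uvv = -1.853071, Gamma_vuu = 0.000000, Gamma_vuv = 0.295063, Gamma_vvv = 0.000000; k2 = (0.627051, 0.121652, 0.009033, -0.045016)
  k3: at (u, v) = (-0.952971, 0.009124), (du/dtau, dv/dtau) = (0.625678, 0.121624); Gamma_uuu = 0.046925, Gamma_uuv = 0.000000, Gamma_uvv = -1.853400, Gamma_vuu = 0.000000, Gamma_vuv = 0.295093, Gamma_vvv = 0.000000; k3 = (0.625678, 0.121624, 0.009046, -0.044912)
  k4: at (u, v) = (-0.906148, 0.018244), (du/dtau, dv/dtau) = (0.626357, 0.118263); Gamma_uuu = 0.093032, Gamma_uuv = 0.000000, Gamma_uvv = -1.950796, Gamma_vuu = 0.000000, Gamma_vuv = 0.303995, Gamma_vvv = 0.000000; k4 = (0.626357, 0.118263, -0.009214, -0.045037)
  Y <- Y + (h/6)(k1 + 2k2 + 2k3 + k4): u = -0.9061, v = 0.0182, du/dtau = 0.6264, dv/dtau = 0.1183
step 2:
  k1: at (u, v) = (-0.906080, 0.018245), (du/dtau, dv/dtau) = (0.626357, 0.118262); Gamma_uuu = 0.093099, Gamma_uuv = 0.000000, Gamma_uvv = -1.950934, Gamma_vuu = 0.000000, Gamma_vuv = 0.304008, Gamma_vvv = 0.000000; k1 = (0.626357, 0.118262, -0.009240, -0.045038)
  k2: at (u, v) = (-0.859103, 0.027115), (du/dtau, dv/dtau) = (0.625664, 0.114884); Gamma_uuu = 0.138154, Gamma_uuv = 0.000000, Gamma_uvv = -2.042068, Gamma_vuu = 0.000000, Gamma_vuv = 0.312504, Gamma_vvv = 0.000000; k2 = (0.625664, 0.114884, -0.027130, -0.044925)
  k3: at (u, v) = (-0.859155, 0.026862), (du/dtau, dv/dtau) = (0.624322, 0.114892); Gamma_uuu = 0.138106, Gamma_uuv = 0.000000, Gamma_uvv = -2.041971, Gamma_vuu = 0.000000, Gamma_vuv = 0.312495, Gamma_vvv = 0.000000; k3 = (0.624322, 0.114892, -0.026876, -0.044830)
  k4: at (u, v) = (-0.812431, 0.035479), (du/dtau, dv/dtau) = (0.622326, 0.111537); Gamma_uuu = 0.181194, Gamma_uuv = 0.000000, Gamma_uvv = -2.125294, Gamma_vuu = 0.000000, Gamma_vuv = 0.320518, Gamma_vvv = 0.000000; k4 = (0.622326, 0.111537, -0.043735, -0.044496)
  Y <- Y + (h/6)(k1 + 2k2 + 2k3 + k4): u = -0.8124, v = 0.0355, du/dtau = 0.6223, dv/dtau = 0.1115
step 3:
  k1: at (u, v) = (-0.812363, 0.035479), (du/dtau, dv/dtau) = (0.622333, 0.111536); Gamma_uuu = 0.181255, Gamma_uuv = 0.000000, Gamma_uvv = -2.125409, Gamma_vuu = 0.000000, Gamma_vuv = 0.320529, Gamma_vvv = 0.000000; k1 = (0.622333, 0.111536, -0.043759, -0.044497)
  k2: at (u, v) = (-0.765688, 0.043844), (du/dtau, dv/dtau) = (0.619051, 0.108198); Gamma_uuu = 0.222117, Gamma_uuv = 0.000000, Gamma_uvv = -2.200767, Gamma_vuu = 0.000000, Gamma_vuv = 0.328121, Gamma_vvv = 0.000000; k2 = (0.619051, 0.108198, -0.059356, -0.043955)
  k3: at (u, v) = (-0.765934, 0.043594), (du/dtau, dv/dtau) = (0.617881, 0.108239); Gamma_uuu = 0.221908, Gamma_uuv = 0.000000, Gamma_uvv = -2.200391, Gamma_vuu = 0.000000, Gamma_vuv = 0.328082, Gamma_vvv = 0.000000; k3 = (0.617881, 0.108239, -0.058940, -0.043883)
  k4: at (u, v) = (-0.719681, 0.051715), (du/dtau, dv/dtau) = (0.613492, 0.104953); Gamma_uuu = 0.259897, Gamma_uuv = 0.000000, Gamma_uvv = -2.267019, Gamma_vuu = 0.000000, Gamma_vuv = 0.335196, Gamma_vvv = 0.000000; k4 = (0.613492, 0.104953, -0.072846, -0.043165)
  Y <- Y + (h/6)(k1 + 2k2 + 2k3 + k4): u = -0.7196, v = 0.0517, du/dtau = 0.6135, dv/dtau = 0.1050


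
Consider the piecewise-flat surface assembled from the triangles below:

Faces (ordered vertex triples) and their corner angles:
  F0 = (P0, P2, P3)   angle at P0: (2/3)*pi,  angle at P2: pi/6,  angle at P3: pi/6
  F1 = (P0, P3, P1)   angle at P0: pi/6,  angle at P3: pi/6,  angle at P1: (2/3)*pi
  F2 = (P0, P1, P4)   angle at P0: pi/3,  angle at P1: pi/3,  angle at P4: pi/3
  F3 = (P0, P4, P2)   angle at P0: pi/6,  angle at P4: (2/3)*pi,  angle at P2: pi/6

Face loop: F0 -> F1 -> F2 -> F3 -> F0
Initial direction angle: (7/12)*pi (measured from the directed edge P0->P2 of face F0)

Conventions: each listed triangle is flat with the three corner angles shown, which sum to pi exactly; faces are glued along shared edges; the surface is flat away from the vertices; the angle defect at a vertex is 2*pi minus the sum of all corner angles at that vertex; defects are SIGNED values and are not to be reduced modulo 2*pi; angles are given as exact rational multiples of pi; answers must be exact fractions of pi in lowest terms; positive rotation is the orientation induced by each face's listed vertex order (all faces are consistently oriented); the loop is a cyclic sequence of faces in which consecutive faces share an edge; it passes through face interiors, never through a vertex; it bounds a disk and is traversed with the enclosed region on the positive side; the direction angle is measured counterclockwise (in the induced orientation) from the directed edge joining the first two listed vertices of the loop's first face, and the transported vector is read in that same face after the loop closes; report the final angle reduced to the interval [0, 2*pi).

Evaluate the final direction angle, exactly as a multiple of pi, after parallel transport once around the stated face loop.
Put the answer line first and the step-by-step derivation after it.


Answer: final direction angle = (5/4)*pi

enclosed vertex P0: corner angles sum to (4/3)*pi, defect = 2*pi - (4/3)*pi = (2/3)*pi
the rotation equals the total enclosed defect, so the final angle is initial + defects (mod 2*pi)
final angle = (7/12)*pi + (2/3)*pi = (5/4)*pi (mod 2*pi)


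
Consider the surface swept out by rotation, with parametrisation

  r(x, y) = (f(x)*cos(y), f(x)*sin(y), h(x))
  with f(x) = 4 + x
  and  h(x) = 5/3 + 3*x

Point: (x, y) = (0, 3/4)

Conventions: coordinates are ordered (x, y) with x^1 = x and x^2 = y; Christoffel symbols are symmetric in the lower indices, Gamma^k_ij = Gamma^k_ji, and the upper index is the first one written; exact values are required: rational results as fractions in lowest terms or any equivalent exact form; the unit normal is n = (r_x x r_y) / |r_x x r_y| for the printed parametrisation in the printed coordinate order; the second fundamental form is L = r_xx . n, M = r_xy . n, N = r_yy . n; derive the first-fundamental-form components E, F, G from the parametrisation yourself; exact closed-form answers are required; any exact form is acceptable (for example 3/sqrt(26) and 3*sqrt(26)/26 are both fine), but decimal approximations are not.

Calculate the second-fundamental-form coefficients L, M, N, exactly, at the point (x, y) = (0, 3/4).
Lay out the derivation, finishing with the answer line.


f = 4, f' = 1, f'' = 0, h' = 3, h'' = 0
E = 10, F = 0, G = 16; answer radicand W^2 = 10
unnormalised second-form numerators: l = 0, m = 0, n = 12; L = l/sqrt(10), and similarly M = m/sqrt(W^2), N = n/sqrt(W^2)

Answer: L = 0, M = 0, N = 6*sqrt(10)/5


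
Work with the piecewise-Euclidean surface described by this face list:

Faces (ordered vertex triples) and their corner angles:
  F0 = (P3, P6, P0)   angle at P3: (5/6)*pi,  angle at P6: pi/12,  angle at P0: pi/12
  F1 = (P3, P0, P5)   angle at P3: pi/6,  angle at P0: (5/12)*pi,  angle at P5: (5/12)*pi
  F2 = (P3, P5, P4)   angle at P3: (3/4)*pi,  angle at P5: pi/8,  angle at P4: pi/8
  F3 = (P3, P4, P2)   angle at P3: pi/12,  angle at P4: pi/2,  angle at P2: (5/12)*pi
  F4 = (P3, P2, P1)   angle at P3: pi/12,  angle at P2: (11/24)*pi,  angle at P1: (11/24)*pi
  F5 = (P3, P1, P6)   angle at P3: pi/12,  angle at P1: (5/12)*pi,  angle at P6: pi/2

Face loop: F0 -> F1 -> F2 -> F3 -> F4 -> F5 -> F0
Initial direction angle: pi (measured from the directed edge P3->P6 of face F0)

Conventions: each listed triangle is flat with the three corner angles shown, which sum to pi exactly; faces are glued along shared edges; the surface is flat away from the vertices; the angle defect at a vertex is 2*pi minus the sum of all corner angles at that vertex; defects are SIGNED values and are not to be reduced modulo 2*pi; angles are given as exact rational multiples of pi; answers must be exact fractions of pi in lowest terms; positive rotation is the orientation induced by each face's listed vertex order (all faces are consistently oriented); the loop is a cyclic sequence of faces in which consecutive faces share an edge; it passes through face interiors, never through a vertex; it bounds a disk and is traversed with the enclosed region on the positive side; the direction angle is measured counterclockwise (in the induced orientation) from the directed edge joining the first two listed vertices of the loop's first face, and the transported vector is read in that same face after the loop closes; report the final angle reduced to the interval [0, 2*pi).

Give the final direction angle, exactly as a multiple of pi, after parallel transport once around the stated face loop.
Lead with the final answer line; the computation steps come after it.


Answer: final direction angle = pi

enclosed vertex P3: corner angles sum to 2*pi, defect = 2*pi - 2*pi = 0
final direction = starting direction + enclosed defect total, reduced mod 2*pi (induced orientation)
final angle = pi + 0 = pi (mod 2*pi)
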